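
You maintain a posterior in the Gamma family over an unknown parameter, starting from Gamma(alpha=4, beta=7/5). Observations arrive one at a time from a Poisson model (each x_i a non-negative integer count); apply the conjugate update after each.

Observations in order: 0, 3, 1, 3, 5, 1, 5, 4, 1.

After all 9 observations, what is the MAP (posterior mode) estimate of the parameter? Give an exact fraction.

5/2

obs 1: x=0 → posterior Gamma(4, 12/5)
obs 2: x=3 → posterior Gamma(7, 17/5)
obs 3: x=1 → posterior Gamma(8, 22/5)
obs 4: x=3 → posterior Gamma(11, 27/5)
obs 5: x=5 → posterior Gamma(16, 32/5)
obs 6: x=1 → posterior Gamma(17, 37/5)
obs 7: x=5 → posterior Gamma(22, 42/5)
obs 8: x=4 → posterior Gamma(26, 47/5)
obs 9: x=1 → posterior Gamma(27, 52/5)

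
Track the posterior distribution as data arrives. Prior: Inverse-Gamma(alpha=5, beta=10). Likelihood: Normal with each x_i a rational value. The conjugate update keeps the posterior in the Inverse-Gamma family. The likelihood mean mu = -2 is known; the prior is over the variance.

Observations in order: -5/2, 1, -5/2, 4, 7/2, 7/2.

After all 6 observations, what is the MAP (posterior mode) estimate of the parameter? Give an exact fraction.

7

obs 1: x=-5/2 → posterior Inverse-Gamma(11/2, 81/8)
obs 2: x=1 → posterior Inverse-Gamma(6, 117/8)
obs 3: x=-5/2 → posterior Inverse-Gamma(13/2, 59/4)
obs 4: x=4 → posterior Inverse-Gamma(7, 131/4)
obs 5: x=7/2 → posterior Inverse-Gamma(15/2, 383/8)
obs 6: x=7/2 → posterior Inverse-Gamma(8, 63)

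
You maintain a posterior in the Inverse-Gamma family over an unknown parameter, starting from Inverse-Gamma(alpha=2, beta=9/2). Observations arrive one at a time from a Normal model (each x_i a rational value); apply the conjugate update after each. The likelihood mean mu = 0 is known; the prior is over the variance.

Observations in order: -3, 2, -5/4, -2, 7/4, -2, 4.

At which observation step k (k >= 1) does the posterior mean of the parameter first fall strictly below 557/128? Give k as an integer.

obs 1: x=-3 → posterior Inverse-Gamma(5/2, 9)
obs 2: x=2 → posterior Inverse-Gamma(3, 11)
obs 3: x=-5/4 → posterior Inverse-Gamma(7/2, 377/32)
obs 4: x=-2 → posterior Inverse-Gamma(4, 441/32)
obs 5: x=7/4 → posterior Inverse-Gamma(9/2, 245/16)
obs 6: x=-2 → posterior Inverse-Gamma(5, 277/16)
obs 7: x=4 → posterior Inverse-Gamma(11/2, 405/16)

k = 6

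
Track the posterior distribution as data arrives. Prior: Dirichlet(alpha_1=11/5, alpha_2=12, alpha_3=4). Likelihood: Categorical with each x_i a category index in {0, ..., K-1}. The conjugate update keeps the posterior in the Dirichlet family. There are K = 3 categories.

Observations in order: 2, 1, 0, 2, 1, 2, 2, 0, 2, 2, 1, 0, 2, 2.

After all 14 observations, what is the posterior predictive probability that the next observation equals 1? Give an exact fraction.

obs 1: x=2 → posterior Dirichlet(11/5, 12, 5)
obs 2: x=1 → posterior Dirichlet(11/5, 13, 5)
obs 3: x=0 → posterior Dirichlet(16/5, 13, 5)
obs 4: x=2 → posterior Dirichlet(16/5, 13, 6)
obs 5: x=1 → posterior Dirichlet(16/5, 14, 6)
obs 6: x=2 → posterior Dirichlet(16/5, 14, 7)
obs 7: x=2 → posterior Dirichlet(16/5, 14, 8)
obs 8: x=0 → posterior Dirichlet(21/5, 14, 8)
obs 9: x=2 → posterior Dirichlet(21/5, 14, 9)
obs 10: x=2 → posterior Dirichlet(21/5, 14, 10)
obs 11: x=1 → posterior Dirichlet(21/5, 15, 10)
obs 12: x=0 → posterior Dirichlet(26/5, 15, 10)
obs 13: x=2 → posterior Dirichlet(26/5, 15, 11)
obs 14: x=2 → posterior Dirichlet(26/5, 15, 12)

75/161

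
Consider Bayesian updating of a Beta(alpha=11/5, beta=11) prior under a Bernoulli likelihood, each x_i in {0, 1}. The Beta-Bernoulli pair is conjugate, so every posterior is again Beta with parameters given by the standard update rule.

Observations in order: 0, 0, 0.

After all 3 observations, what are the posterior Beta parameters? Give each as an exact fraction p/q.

alpha=11/5, beta=14

obs 1: x=0 → posterior Beta(11/5, 12)
obs 2: x=0 → posterior Beta(11/5, 13)
obs 3: x=0 → posterior Beta(11/5, 14)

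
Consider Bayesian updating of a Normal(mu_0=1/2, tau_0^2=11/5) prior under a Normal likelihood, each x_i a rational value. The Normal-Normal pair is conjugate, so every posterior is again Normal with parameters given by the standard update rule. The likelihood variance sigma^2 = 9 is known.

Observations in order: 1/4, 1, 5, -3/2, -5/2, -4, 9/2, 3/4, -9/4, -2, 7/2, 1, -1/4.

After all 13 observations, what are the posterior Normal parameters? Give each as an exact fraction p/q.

mu_0=61/188, tau_0^2=99/188

obs 1: x=1/4 → posterior Normal(101/224, 99/56)
obs 2: x=1 → posterior Normal(145/268, 99/67)
obs 3: x=5 → posterior Normal(365/312, 33/26)
obs 4: x=-3/2 → posterior Normal(299/356, 99/89)
obs 5: x=-5/2 → posterior Normal(189/400, 99/100)
obs 6: x=-4 → posterior Normal(13/444, 33/37)
obs 7: x=9/2 → posterior Normal(211/488, 99/122)
obs 8: x=3/4 → posterior Normal(61/133, 99/133)
obs 9: x=-9/4 → posterior Normal(145/576, 11/16)
obs 10: x=-2 → posterior Normal(57/620, 99/155)
obs 11: x=7/2 → posterior Normal(211/664, 99/166)
obs 12: x=1 → posterior Normal(85/236, 33/59)
obs 13: x=-1/4 → posterior Normal(61/188, 99/188)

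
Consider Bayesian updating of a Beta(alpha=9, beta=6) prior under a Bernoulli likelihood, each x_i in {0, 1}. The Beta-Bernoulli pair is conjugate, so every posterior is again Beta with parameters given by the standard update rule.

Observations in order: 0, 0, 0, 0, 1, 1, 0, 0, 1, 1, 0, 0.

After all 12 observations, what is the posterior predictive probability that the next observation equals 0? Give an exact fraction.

obs 1: x=0 → posterior Beta(9, 7)
obs 2: x=0 → posterior Beta(9, 8)
obs 3: x=0 → posterior Beta(9, 9)
obs 4: x=0 → posterior Beta(9, 10)
obs 5: x=1 → posterior Beta(10, 10)
obs 6: x=1 → posterior Beta(11, 10)
obs 7: x=0 → posterior Beta(11, 11)
obs 8: x=0 → posterior Beta(11, 12)
obs 9: x=1 → posterior Beta(12, 12)
obs 10: x=1 → posterior Beta(13, 12)
obs 11: x=0 → posterior Beta(13, 13)
obs 12: x=0 → posterior Beta(13, 14)

14/27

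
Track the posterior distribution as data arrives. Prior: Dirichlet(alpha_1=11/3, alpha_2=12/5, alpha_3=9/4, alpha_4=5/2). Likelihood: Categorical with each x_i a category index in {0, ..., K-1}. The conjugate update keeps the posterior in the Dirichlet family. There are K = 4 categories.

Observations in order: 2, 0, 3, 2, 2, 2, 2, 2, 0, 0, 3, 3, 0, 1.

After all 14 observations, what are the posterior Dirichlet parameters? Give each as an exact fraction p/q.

alpha_1=23/3, alpha_2=17/5, alpha_3=33/4, alpha_4=11/2

obs 1: x=2 → posterior Dirichlet(11/3, 12/5, 13/4, 5/2)
obs 2: x=0 → posterior Dirichlet(14/3, 12/5, 13/4, 5/2)
obs 3: x=3 → posterior Dirichlet(14/3, 12/5, 13/4, 7/2)
obs 4: x=2 → posterior Dirichlet(14/3, 12/5, 17/4, 7/2)
obs 5: x=2 → posterior Dirichlet(14/3, 12/5, 21/4, 7/2)
obs 6: x=2 → posterior Dirichlet(14/3, 12/5, 25/4, 7/2)
obs 7: x=2 → posterior Dirichlet(14/3, 12/5, 29/4, 7/2)
obs 8: x=2 → posterior Dirichlet(14/3, 12/5, 33/4, 7/2)
obs 9: x=0 → posterior Dirichlet(17/3, 12/5, 33/4, 7/2)
obs 10: x=0 → posterior Dirichlet(20/3, 12/5, 33/4, 7/2)
obs 11: x=3 → posterior Dirichlet(20/3, 12/5, 33/4, 9/2)
obs 12: x=3 → posterior Dirichlet(20/3, 12/5, 33/4, 11/2)
obs 13: x=0 → posterior Dirichlet(23/3, 12/5, 33/4, 11/2)
obs 14: x=1 → posterior Dirichlet(23/3, 17/5, 33/4, 11/2)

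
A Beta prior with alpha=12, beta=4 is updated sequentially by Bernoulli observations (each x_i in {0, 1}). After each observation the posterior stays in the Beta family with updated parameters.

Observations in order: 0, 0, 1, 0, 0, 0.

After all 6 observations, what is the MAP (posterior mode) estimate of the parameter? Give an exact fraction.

3/5

obs 1: x=0 → posterior Beta(12, 5)
obs 2: x=0 → posterior Beta(12, 6)
obs 3: x=1 → posterior Beta(13, 6)
obs 4: x=0 → posterior Beta(13, 7)
obs 5: x=0 → posterior Beta(13, 8)
obs 6: x=0 → posterior Beta(13, 9)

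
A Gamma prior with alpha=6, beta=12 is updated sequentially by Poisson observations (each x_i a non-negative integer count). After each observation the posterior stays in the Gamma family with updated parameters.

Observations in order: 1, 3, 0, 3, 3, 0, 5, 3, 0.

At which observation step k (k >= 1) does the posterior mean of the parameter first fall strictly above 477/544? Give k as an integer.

obs 1: x=1 → posterior Gamma(7, 13)
obs 2: x=3 → posterior Gamma(10, 14)
obs 3: x=0 → posterior Gamma(10, 15)
obs 4: x=3 → posterior Gamma(13, 16)
obs 5: x=3 → posterior Gamma(16, 17)
obs 6: x=0 → posterior Gamma(16, 18)
obs 7: x=5 → posterior Gamma(21, 19)
obs 8: x=3 → posterior Gamma(24, 20)
obs 9: x=0 → posterior Gamma(24, 21)

k = 5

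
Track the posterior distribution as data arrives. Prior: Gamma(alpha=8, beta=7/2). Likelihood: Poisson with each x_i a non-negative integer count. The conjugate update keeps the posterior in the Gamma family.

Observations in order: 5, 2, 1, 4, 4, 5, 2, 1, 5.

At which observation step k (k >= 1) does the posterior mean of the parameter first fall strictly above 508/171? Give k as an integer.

k = 6

obs 1: x=5 → posterior Gamma(13, 9/2)
obs 2: x=2 → posterior Gamma(15, 11/2)
obs 3: x=1 → posterior Gamma(16, 13/2)
obs 4: x=4 → posterior Gamma(20, 15/2)
obs 5: x=4 → posterior Gamma(24, 17/2)
obs 6: x=5 → posterior Gamma(29, 19/2)
obs 7: x=2 → posterior Gamma(31, 21/2)
obs 8: x=1 → posterior Gamma(32, 23/2)
obs 9: x=5 → posterior Gamma(37, 25/2)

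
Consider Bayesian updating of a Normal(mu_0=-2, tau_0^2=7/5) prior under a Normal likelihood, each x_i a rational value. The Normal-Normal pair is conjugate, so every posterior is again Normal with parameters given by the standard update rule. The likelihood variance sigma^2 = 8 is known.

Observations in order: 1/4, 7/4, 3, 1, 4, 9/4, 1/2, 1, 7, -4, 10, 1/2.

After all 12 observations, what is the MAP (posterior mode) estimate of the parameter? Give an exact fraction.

obs 1: x=1/4 → posterior Normal(-313/188, 56/47)
obs 2: x=7/4 → posterior Normal(-11/9, 28/27)
obs 3: x=3 → posterior Normal(-45/61, 56/61)
obs 4: x=1 → posterior Normal(-19/34, 14/17)
obs 5: x=4 → posterior Normal(-2/15, 56/75)
obs 6: x=9/4 → posterior Normal(23/328, 28/41)
obs 7: x=1/2 → posterior Normal(37/356, 56/89)
obs 8: x=1 → posterior Normal(65/384, 7/12)
obs 9: x=7 → posterior Normal(261/412, 56/103)
obs 10: x=-4 → posterior Normal(149/440, 28/55)
obs 11: x=10 → posterior Normal(11/12, 56/117)
obs 12: x=1/2 → posterior Normal(443/496, 14/31)

443/496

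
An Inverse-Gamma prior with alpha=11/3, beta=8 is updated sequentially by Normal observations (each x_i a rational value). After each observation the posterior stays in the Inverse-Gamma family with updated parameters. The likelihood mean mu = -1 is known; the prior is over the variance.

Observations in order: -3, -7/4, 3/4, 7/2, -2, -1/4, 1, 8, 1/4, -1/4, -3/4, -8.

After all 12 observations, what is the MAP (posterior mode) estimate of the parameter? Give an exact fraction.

obs 1: x=-3 → posterior Inverse-Gamma(25/6, 10)
obs 2: x=-7/4 → posterior Inverse-Gamma(14/3, 329/32)
obs 3: x=3/4 → posterior Inverse-Gamma(31/6, 189/16)
obs 4: x=7/2 → posterior Inverse-Gamma(17/3, 351/16)
obs 5: x=-2 → posterior Inverse-Gamma(37/6, 359/16)
obs 6: x=-1/4 → posterior Inverse-Gamma(20/3, 727/32)
obs 7: x=1 → posterior Inverse-Gamma(43/6, 791/32)
obs 8: x=8 → posterior Inverse-Gamma(23/3, 2087/32)
obs 9: x=1/4 → posterior Inverse-Gamma(49/6, 66)
obs 10: x=-1/4 → posterior Inverse-Gamma(26/3, 2121/32)
obs 11: x=-3/4 → posterior Inverse-Gamma(55/6, 1061/16)
obs 12: x=-8 → posterior Inverse-Gamma(29/3, 1453/16)

4359/512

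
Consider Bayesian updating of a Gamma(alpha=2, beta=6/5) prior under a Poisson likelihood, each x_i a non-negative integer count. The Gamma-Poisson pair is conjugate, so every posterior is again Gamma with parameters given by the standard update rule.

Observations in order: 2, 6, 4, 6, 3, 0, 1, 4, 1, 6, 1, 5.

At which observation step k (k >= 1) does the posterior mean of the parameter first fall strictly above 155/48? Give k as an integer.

k = 3

obs 1: x=2 → posterior Gamma(4, 11/5)
obs 2: x=6 → posterior Gamma(10, 16/5)
obs 3: x=4 → posterior Gamma(14, 21/5)
obs 4: x=6 → posterior Gamma(20, 26/5)
obs 5: x=3 → posterior Gamma(23, 31/5)
obs 6: x=0 → posterior Gamma(23, 36/5)
obs 7: x=1 → posterior Gamma(24, 41/5)
obs 8: x=4 → posterior Gamma(28, 46/5)
obs 9: x=1 → posterior Gamma(29, 51/5)
obs 10: x=6 → posterior Gamma(35, 56/5)
obs 11: x=1 → posterior Gamma(36, 61/5)
obs 12: x=5 → posterior Gamma(41, 66/5)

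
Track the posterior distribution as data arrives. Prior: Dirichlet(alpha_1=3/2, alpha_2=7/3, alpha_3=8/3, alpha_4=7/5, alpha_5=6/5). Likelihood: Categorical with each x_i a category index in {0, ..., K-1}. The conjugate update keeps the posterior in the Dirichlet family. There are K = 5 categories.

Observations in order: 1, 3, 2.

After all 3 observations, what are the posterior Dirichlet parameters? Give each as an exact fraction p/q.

obs 1: x=1 → posterior Dirichlet(3/2, 10/3, 8/3, 7/5, 6/5)
obs 2: x=3 → posterior Dirichlet(3/2, 10/3, 8/3, 12/5, 6/5)
obs 3: x=2 → posterior Dirichlet(3/2, 10/3, 11/3, 12/5, 6/5)

alpha_1=3/2, alpha_2=10/3, alpha_3=11/3, alpha_4=12/5, alpha_5=6/5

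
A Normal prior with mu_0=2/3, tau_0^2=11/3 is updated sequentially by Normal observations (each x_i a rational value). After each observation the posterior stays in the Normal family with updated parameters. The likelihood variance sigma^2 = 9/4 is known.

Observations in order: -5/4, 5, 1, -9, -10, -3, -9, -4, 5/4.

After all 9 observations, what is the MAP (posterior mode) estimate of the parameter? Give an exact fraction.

obs 1: x=-5/4 → posterior Normal(-37/71, 99/71)
obs 2: x=5 → posterior Normal(183/115, 99/115)
obs 3: x=1 → posterior Normal(227/159, 33/53)
obs 4: x=-9 → posterior Normal(-169/203, 99/203)
obs 5: x=-10 → posterior Normal(-609/247, 99/247)
obs 6: x=-3 → posterior Normal(-247/97, 33/97)
obs 7: x=-9 → posterior Normal(-1137/335, 99/335)
obs 8: x=-4 → posterior Normal(-1313/379, 99/379)
obs 9: x=5/4 → posterior Normal(-1258/423, 11/47)

-1258/423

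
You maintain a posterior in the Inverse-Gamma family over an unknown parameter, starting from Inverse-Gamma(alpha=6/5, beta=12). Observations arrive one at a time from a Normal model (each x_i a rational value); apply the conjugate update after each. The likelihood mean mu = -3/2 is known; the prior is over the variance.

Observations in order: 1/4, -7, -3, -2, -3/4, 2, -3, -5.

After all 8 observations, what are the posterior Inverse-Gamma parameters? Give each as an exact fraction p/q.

alpha=26/5, beta=697/16

obs 1: x=1/4 → posterior Inverse-Gamma(17/10, 433/32)
obs 2: x=-7 → posterior Inverse-Gamma(11/5, 917/32)
obs 3: x=-3 → posterior Inverse-Gamma(27/10, 953/32)
obs 4: x=-2 → posterior Inverse-Gamma(16/5, 957/32)
obs 5: x=-3/4 → posterior Inverse-Gamma(37/10, 483/16)
obs 6: x=2 → posterior Inverse-Gamma(21/5, 581/16)
obs 7: x=-3 → posterior Inverse-Gamma(47/10, 599/16)
obs 8: x=-5 → posterior Inverse-Gamma(26/5, 697/16)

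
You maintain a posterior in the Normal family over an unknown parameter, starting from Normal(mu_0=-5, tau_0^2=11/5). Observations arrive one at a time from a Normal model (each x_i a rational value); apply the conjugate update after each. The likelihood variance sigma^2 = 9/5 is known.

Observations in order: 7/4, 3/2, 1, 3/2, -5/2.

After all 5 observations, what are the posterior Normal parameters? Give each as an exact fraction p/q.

obs 1: x=7/4 → posterior Normal(-103/80, 99/100)
obs 2: x=3/2 → posterior Normal(-37/124, 99/155)
obs 3: x=1 → posterior Normal(1/24, 33/70)
obs 4: x=3/2 → posterior Normal(73/212, 99/265)
obs 5: x=-5/2 → posterior Normal(-37/256, 99/320)

mu_0=-37/256, tau_0^2=99/320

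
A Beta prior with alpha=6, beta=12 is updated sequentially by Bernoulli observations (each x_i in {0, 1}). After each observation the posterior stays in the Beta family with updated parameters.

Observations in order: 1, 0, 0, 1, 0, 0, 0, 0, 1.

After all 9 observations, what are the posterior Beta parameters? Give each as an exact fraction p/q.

alpha=9, beta=18

obs 1: x=1 → posterior Beta(7, 12)
obs 2: x=0 → posterior Beta(7, 13)
obs 3: x=0 → posterior Beta(7, 14)
obs 4: x=1 → posterior Beta(8, 14)
obs 5: x=0 → posterior Beta(8, 15)
obs 6: x=0 → posterior Beta(8, 16)
obs 7: x=0 → posterior Beta(8, 17)
obs 8: x=0 → posterior Beta(8, 18)
obs 9: x=1 → posterior Beta(9, 18)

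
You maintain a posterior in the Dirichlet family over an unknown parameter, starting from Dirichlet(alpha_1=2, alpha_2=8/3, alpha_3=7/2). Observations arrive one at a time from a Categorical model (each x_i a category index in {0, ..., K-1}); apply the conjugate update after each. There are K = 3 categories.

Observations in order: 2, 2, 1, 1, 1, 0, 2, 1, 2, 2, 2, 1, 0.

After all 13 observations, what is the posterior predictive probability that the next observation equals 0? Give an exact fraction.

24/127

obs 1: x=2 → posterior Dirichlet(2, 8/3, 9/2)
obs 2: x=2 → posterior Dirichlet(2, 8/3, 11/2)
obs 3: x=1 → posterior Dirichlet(2, 11/3, 11/2)
obs 4: x=1 → posterior Dirichlet(2, 14/3, 11/2)
obs 5: x=1 → posterior Dirichlet(2, 17/3, 11/2)
obs 6: x=0 → posterior Dirichlet(3, 17/3, 11/2)
obs 7: x=2 → posterior Dirichlet(3, 17/3, 13/2)
obs 8: x=1 → posterior Dirichlet(3, 20/3, 13/2)
obs 9: x=2 → posterior Dirichlet(3, 20/3, 15/2)
obs 10: x=2 → posterior Dirichlet(3, 20/3, 17/2)
obs 11: x=2 → posterior Dirichlet(3, 20/3, 19/2)
obs 12: x=1 → posterior Dirichlet(3, 23/3, 19/2)
obs 13: x=0 → posterior Dirichlet(4, 23/3, 19/2)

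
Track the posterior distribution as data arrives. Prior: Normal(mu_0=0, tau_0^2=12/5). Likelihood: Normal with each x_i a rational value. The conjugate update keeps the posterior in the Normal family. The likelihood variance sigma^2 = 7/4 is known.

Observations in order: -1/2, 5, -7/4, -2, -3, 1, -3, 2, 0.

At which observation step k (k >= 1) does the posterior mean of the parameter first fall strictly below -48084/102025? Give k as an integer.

k = 7

obs 1: x=-1/2 → posterior Normal(-24/83, 84/83)
obs 2: x=5 → posterior Normal(216/131, 84/131)
obs 3: x=-7/4 → posterior Normal(132/179, 84/179)
obs 4: x=-2 → posterior Normal(36/227, 84/227)
obs 5: x=-3 → posterior Normal(-108/275, 84/275)
obs 6: x=1 → posterior Normal(-60/323, 84/323)
obs 7: x=-3 → posterior Normal(-204/371, 12/53)
obs 8: x=2 → posterior Normal(-108/419, 84/419)
obs 9: x=0 → posterior Normal(-108/467, 84/467)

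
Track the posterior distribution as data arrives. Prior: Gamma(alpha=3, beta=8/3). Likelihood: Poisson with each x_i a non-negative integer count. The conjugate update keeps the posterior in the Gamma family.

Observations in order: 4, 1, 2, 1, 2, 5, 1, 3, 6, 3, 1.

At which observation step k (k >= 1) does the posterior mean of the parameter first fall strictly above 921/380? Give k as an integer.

obs 1: x=4 → posterior Gamma(7, 11/3)
obs 2: x=1 → posterior Gamma(8, 14/3)
obs 3: x=2 → posterior Gamma(10, 17/3)
obs 4: x=1 → posterior Gamma(11, 20/3)
obs 5: x=2 → posterior Gamma(13, 23/3)
obs 6: x=5 → posterior Gamma(18, 26/3)
obs 7: x=1 → posterior Gamma(19, 29/3)
obs 8: x=3 → posterior Gamma(22, 32/3)
obs 9: x=6 → posterior Gamma(28, 35/3)
obs 10: x=3 → posterior Gamma(31, 38/3)
obs 11: x=1 → posterior Gamma(32, 41/3)

k = 10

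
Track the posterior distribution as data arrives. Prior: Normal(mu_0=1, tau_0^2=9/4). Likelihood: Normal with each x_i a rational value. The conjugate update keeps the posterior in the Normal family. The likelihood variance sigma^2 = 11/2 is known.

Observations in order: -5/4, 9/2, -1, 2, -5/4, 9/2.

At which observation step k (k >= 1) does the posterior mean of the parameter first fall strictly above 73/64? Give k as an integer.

obs 1: x=-5/4 → posterior Normal(43/124, 99/62)
obs 2: x=9/2 → posterior Normal(41/32, 99/80)
obs 3: x=-1 → posterior Normal(169/196, 99/98)
obs 4: x=2 → posterior Normal(241/232, 99/116)
obs 5: x=-5/4 → posterior Normal(49/67, 99/134)
obs 6: x=9/2 → posterior Normal(179/152, 99/152)

k = 2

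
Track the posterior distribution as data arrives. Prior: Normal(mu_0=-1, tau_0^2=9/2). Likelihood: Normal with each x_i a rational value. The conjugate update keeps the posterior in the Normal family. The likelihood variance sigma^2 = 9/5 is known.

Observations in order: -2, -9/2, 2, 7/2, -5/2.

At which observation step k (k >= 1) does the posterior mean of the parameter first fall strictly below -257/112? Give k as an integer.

k = 2

obs 1: x=-2 → posterior Normal(-12/7, 9/7)
obs 2: x=-9/2 → posterior Normal(-23/8, 3/4)
obs 3: x=2 → posterior Normal(-49/34, 9/17)
obs 4: x=7/2 → posterior Normal(-7/22, 9/22)
obs 5: x=-5/2 → posterior Normal(-13/18, 1/3)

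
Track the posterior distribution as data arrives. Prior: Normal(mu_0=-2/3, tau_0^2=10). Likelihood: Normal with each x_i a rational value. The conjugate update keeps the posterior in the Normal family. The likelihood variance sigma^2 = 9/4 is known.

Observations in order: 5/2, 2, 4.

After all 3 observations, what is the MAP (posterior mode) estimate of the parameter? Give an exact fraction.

334/129

obs 1: x=5/2 → posterior Normal(94/49, 90/49)
obs 2: x=2 → posterior Normal(174/89, 90/89)
obs 3: x=4 → posterior Normal(334/129, 30/43)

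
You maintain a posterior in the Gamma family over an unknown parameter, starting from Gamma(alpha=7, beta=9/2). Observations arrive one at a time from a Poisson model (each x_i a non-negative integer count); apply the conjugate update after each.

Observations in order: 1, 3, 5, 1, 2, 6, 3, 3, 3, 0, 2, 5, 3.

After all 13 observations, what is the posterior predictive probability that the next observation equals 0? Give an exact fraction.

obs 1: x=1 → posterior Gamma(8, 11/2)
obs 2: x=3 → posterior Gamma(11, 13/2)
obs 3: x=5 → posterior Gamma(16, 15/2)
obs 4: x=1 → posterior Gamma(17, 17/2)
obs 5: x=2 → posterior Gamma(19, 19/2)
obs 6: x=6 → posterior Gamma(25, 21/2)
obs 7: x=3 → posterior Gamma(28, 23/2)
obs 8: x=3 → posterior Gamma(31, 25/2)
obs 9: x=3 → posterior Gamma(34, 27/2)
obs 10: x=0 → posterior Gamma(34, 29/2)
obs 11: x=2 → posterior Gamma(36, 31/2)
obs 12: x=5 → posterior Gamma(41, 33/2)
obs 13: x=3 → posterior Gamma(44, 35/2)

86894832702129043546876720081836688228804632672108709812164306640625/1002018774744129923516369294161573737191759373151725198030728940263761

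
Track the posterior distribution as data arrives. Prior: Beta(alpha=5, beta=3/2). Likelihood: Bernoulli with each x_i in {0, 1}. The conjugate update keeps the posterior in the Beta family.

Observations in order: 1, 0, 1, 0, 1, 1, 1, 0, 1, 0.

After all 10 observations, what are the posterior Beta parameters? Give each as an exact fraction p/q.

obs 1: x=1 → posterior Beta(6, 3/2)
obs 2: x=0 → posterior Beta(6, 5/2)
obs 3: x=1 → posterior Beta(7, 5/2)
obs 4: x=0 → posterior Beta(7, 7/2)
obs 5: x=1 → posterior Beta(8, 7/2)
obs 6: x=1 → posterior Beta(9, 7/2)
obs 7: x=1 → posterior Beta(10, 7/2)
obs 8: x=0 → posterior Beta(10, 9/2)
obs 9: x=1 → posterior Beta(11, 9/2)
obs 10: x=0 → posterior Beta(11, 11/2)

alpha=11, beta=11/2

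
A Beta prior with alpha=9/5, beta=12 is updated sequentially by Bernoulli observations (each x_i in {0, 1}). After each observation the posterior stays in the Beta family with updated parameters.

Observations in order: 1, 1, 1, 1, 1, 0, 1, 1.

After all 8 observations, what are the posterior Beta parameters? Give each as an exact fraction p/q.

alpha=44/5, beta=13

obs 1: x=1 → posterior Beta(14/5, 12)
obs 2: x=1 → posterior Beta(19/5, 12)
obs 3: x=1 → posterior Beta(24/5, 12)
obs 4: x=1 → posterior Beta(29/5, 12)
obs 5: x=1 → posterior Beta(34/5, 12)
obs 6: x=0 → posterior Beta(34/5, 13)
obs 7: x=1 → posterior Beta(39/5, 13)
obs 8: x=1 → posterior Beta(44/5, 13)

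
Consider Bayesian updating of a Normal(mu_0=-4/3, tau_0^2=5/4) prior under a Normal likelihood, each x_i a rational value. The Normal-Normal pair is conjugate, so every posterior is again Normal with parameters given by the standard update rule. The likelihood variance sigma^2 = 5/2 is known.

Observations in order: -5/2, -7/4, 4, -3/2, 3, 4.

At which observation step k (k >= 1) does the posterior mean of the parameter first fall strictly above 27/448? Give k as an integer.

k = 6

obs 1: x=-5/2 → posterior Normal(-31/18, 5/6)
obs 2: x=-7/4 → posterior Normal(-83/48, 5/8)
obs 3: x=4 → posterior Normal(-7/12, 1/2)
obs 4: x=-3/2 → posterior Normal(-53/72, 5/12)
obs 5: x=3 → posterior Normal(-17/84, 5/14)
obs 6: x=4 → posterior Normal(31/96, 5/16)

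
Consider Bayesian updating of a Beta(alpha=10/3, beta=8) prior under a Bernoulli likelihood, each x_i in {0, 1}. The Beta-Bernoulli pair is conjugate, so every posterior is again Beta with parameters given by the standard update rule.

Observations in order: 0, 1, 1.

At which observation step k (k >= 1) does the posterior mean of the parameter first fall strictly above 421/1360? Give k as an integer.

k = 2

obs 1: x=0 → posterior Beta(10/3, 9)
obs 2: x=1 → posterior Beta(13/3, 9)
obs 3: x=1 → posterior Beta(16/3, 9)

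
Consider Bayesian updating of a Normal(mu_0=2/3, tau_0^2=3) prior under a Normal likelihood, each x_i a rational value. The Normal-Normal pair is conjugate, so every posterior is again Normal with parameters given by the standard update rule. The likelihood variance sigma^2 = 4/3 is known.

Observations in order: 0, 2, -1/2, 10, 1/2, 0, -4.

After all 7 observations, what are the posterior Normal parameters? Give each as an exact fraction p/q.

mu_0=224/201, tau_0^2=12/67

obs 1: x=0 → posterior Normal(8/39, 12/13)
obs 2: x=2 → posterior Normal(31/33, 6/11)
obs 3: x=-1/2 → posterior Normal(97/186, 12/31)
obs 4: x=10 → posterior Normal(637/240, 3/10)
obs 5: x=1/2 → posterior Normal(332/147, 12/49)
obs 6: x=0 → posterior Normal(166/87, 6/29)
obs 7: x=-4 → posterior Normal(224/201, 12/67)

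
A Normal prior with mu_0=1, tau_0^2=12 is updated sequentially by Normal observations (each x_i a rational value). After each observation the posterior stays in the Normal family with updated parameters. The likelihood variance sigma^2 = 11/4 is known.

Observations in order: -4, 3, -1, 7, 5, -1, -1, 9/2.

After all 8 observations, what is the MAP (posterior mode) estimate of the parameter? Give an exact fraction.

611/395

obs 1: x=-4 → posterior Normal(-181/59, 132/59)
obs 2: x=3 → posterior Normal(-37/107, 132/107)
obs 3: x=-1 → posterior Normal(-17/31, 132/155)
obs 4: x=7 → posterior Normal(251/203, 132/203)
obs 5: x=5 → posterior Normal(491/251, 132/251)
obs 6: x=-1 → posterior Normal(443/299, 132/299)
obs 7: x=-1 → posterior Normal(395/347, 132/347)
obs 8: x=9/2 → posterior Normal(611/395, 132/395)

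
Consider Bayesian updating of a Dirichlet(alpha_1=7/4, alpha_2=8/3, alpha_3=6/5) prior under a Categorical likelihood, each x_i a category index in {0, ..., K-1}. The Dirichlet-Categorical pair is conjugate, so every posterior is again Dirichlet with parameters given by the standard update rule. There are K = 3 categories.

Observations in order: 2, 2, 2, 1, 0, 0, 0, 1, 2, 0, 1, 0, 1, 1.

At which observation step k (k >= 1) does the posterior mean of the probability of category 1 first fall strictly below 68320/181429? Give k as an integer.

obs 1: x=2 → posterior Dirichlet(7/4, 8/3, 11/5)
obs 2: x=2 → posterior Dirichlet(7/4, 8/3, 16/5)
obs 3: x=2 → posterior Dirichlet(7/4, 8/3, 21/5)
obs 4: x=1 → posterior Dirichlet(7/4, 11/3, 21/5)
obs 5: x=0 → posterior Dirichlet(11/4, 11/3, 21/5)
obs 6: x=0 → posterior Dirichlet(15/4, 11/3, 21/5)
obs 7: x=0 → posterior Dirichlet(19/4, 11/3, 21/5)
obs 8: x=1 → posterior Dirichlet(19/4, 14/3, 21/5)
obs 9: x=2 → posterior Dirichlet(19/4, 14/3, 26/5)
obs 10: x=0 → posterior Dirichlet(23/4, 14/3, 26/5)
obs 11: x=1 → posterior Dirichlet(23/4, 17/3, 26/5)
obs 12: x=0 → posterior Dirichlet(27/4, 17/3, 26/5)
obs 13: x=1 → posterior Dirichlet(27/4, 20/3, 26/5)
obs 14: x=1 → posterior Dirichlet(27/4, 23/3, 26/5)

k = 2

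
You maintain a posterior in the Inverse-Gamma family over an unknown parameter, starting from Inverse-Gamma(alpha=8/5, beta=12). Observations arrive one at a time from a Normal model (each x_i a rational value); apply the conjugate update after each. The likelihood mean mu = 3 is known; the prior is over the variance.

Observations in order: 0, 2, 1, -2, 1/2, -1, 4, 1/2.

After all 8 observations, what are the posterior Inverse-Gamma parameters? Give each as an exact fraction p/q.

obs 1: x=0 → posterior Inverse-Gamma(21/10, 33/2)
obs 2: x=2 → posterior Inverse-Gamma(13/5, 17)
obs 3: x=1 → posterior Inverse-Gamma(31/10, 19)
obs 4: x=-2 → posterior Inverse-Gamma(18/5, 63/2)
obs 5: x=1/2 → posterior Inverse-Gamma(41/10, 277/8)
obs 6: x=-1 → posterior Inverse-Gamma(23/5, 341/8)
obs 7: x=4 → posterior Inverse-Gamma(51/10, 345/8)
obs 8: x=1/2 → posterior Inverse-Gamma(28/5, 185/4)

alpha=28/5, beta=185/4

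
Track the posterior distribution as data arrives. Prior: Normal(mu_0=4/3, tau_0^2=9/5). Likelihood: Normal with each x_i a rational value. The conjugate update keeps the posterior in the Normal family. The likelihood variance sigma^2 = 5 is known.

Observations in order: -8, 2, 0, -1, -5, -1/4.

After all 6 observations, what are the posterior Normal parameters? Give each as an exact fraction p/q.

mu_0=-923/948, tau_0^2=45/79

obs 1: x=-8 → posterior Normal(-58/51, 45/34)
obs 2: x=2 → posterior Normal(-62/129, 45/43)
obs 3: x=0 → posterior Normal(-31/78, 45/52)
obs 4: x=-1 → posterior Normal(-89/183, 45/61)
obs 5: x=-5 → posterior Normal(-16/15, 9/14)
obs 6: x=-1/4 → posterior Normal(-923/948, 45/79)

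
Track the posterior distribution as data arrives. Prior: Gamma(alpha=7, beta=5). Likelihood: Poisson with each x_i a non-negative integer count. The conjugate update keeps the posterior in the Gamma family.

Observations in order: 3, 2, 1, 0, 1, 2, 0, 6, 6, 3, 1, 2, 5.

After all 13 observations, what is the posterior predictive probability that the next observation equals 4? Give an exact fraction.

1010588153088201019358734163638310482064805029751029760/9691808871033067112824380501725664483616416540730367659

obs 1: x=3 → posterior Gamma(10, 6)
obs 2: x=2 → posterior Gamma(12, 7)
obs 3: x=1 → posterior Gamma(13, 8)
obs 4: x=0 → posterior Gamma(13, 9)
obs 5: x=1 → posterior Gamma(14, 10)
obs 6: x=2 → posterior Gamma(16, 11)
obs 7: x=0 → posterior Gamma(16, 12)
obs 8: x=6 → posterior Gamma(22, 13)
obs 9: x=6 → posterior Gamma(28, 14)
obs 10: x=3 → posterior Gamma(31, 15)
obs 11: x=1 → posterior Gamma(32, 16)
obs 12: x=2 → posterior Gamma(34, 17)
obs 13: x=5 → posterior Gamma(39, 18)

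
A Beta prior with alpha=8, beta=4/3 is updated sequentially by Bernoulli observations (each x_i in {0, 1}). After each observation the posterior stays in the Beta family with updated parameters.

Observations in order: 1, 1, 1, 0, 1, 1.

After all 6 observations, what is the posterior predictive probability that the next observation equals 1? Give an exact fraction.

39/46

obs 1: x=1 → posterior Beta(9, 4/3)
obs 2: x=1 → posterior Beta(10, 4/3)
obs 3: x=1 → posterior Beta(11, 4/3)
obs 4: x=0 → posterior Beta(11, 7/3)
obs 5: x=1 → posterior Beta(12, 7/3)
obs 6: x=1 → posterior Beta(13, 7/3)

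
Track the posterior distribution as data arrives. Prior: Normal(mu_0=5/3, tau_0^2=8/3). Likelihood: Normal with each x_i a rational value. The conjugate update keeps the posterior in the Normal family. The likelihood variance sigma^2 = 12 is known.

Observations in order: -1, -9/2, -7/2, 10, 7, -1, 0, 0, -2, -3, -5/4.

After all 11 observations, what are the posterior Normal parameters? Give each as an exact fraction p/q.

obs 1: x=-1 → posterior Normal(13/11, 24/11)
obs 2: x=-9/2 → posterior Normal(4/13, 24/13)
obs 3: x=-7/2 → posterior Normal(-1/5, 8/5)
obs 4: x=10 → posterior Normal(1, 24/17)
obs 5: x=7 → posterior Normal(31/19, 24/19)
obs 6: x=-1 → posterior Normal(29/21, 8/7)
obs 7: x=0 → posterior Normal(29/23, 24/23)
obs 8: x=0 → posterior Normal(29/25, 24/25)
obs 9: x=-2 → posterior Normal(25/27, 8/9)
obs 10: x=-3 → posterior Normal(19/29, 24/29)
obs 11: x=-5/4 → posterior Normal(33/62, 24/31)

mu_0=33/62, tau_0^2=24/31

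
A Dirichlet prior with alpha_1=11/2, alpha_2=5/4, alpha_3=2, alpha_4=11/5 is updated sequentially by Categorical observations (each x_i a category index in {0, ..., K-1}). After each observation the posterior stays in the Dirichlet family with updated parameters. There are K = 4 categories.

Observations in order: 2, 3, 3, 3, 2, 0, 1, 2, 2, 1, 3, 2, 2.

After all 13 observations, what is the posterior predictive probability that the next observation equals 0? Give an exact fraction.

130/479

obs 1: x=2 → posterior Dirichlet(11/2, 5/4, 3, 11/5)
obs 2: x=3 → posterior Dirichlet(11/2, 5/4, 3, 16/5)
obs 3: x=3 → posterior Dirichlet(11/2, 5/4, 3, 21/5)
obs 4: x=3 → posterior Dirichlet(11/2, 5/4, 3, 26/5)
obs 5: x=2 → posterior Dirichlet(11/2, 5/4, 4, 26/5)
obs 6: x=0 → posterior Dirichlet(13/2, 5/4, 4, 26/5)
obs 7: x=1 → posterior Dirichlet(13/2, 9/4, 4, 26/5)
obs 8: x=2 → posterior Dirichlet(13/2, 9/4, 5, 26/5)
obs 9: x=2 → posterior Dirichlet(13/2, 9/4, 6, 26/5)
obs 10: x=1 → posterior Dirichlet(13/2, 13/4, 6, 26/5)
obs 11: x=3 → posterior Dirichlet(13/2, 13/4, 6, 31/5)
obs 12: x=2 → posterior Dirichlet(13/2, 13/4, 7, 31/5)
obs 13: x=2 → posterior Dirichlet(13/2, 13/4, 8, 31/5)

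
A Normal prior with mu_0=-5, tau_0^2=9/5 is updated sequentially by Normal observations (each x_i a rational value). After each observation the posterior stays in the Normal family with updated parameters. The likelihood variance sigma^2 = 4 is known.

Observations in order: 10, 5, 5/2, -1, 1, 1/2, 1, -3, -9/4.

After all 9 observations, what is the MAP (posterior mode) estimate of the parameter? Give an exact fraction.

obs 1: x=10 → posterior Normal(-10/29, 36/29)
obs 2: x=5 → posterior Normal(35/38, 18/19)
obs 3: x=5/2 → posterior Normal(115/94, 36/47)
obs 4: x=-1 → posterior Normal(97/112, 9/14)
obs 5: x=1 → posterior Normal(23/26, 36/65)
obs 6: x=1/2 → posterior Normal(31/37, 18/37)
obs 7: x=1 → posterior Normal(71/83, 36/83)
obs 8: x=-3 → posterior Normal(11/23, 9/23)
obs 9: x=-9/4 → posterior Normal(95/404, 36/101)

95/404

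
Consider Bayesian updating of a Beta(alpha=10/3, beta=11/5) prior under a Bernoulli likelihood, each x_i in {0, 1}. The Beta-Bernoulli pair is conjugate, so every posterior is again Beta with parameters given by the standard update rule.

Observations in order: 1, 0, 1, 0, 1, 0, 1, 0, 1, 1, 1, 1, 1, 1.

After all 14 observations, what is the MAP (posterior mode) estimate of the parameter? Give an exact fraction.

185/263

obs 1: x=1 → posterior Beta(13/3, 11/5)
obs 2: x=0 → posterior Beta(13/3, 16/5)
obs 3: x=1 → posterior Beta(16/3, 16/5)
obs 4: x=0 → posterior Beta(16/3, 21/5)
obs 5: x=1 → posterior Beta(19/3, 21/5)
obs 6: x=0 → posterior Beta(19/3, 26/5)
obs 7: x=1 → posterior Beta(22/3, 26/5)
obs 8: x=0 → posterior Beta(22/3, 31/5)
obs 9: x=1 → posterior Beta(25/3, 31/5)
obs 10: x=1 → posterior Beta(28/3, 31/5)
obs 11: x=1 → posterior Beta(31/3, 31/5)
obs 12: x=1 → posterior Beta(34/3, 31/5)
obs 13: x=1 → posterior Beta(37/3, 31/5)
obs 14: x=1 → posterior Beta(40/3, 31/5)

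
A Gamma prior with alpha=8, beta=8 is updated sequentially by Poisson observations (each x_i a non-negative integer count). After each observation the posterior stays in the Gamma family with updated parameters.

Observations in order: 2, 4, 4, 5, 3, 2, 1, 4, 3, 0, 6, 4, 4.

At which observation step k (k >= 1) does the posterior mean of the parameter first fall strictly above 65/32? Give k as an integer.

obs 1: x=2 → posterior Gamma(10, 9)
obs 2: x=4 → posterior Gamma(14, 10)
obs 3: x=4 → posterior Gamma(18, 11)
obs 4: x=5 → posterior Gamma(23, 12)
obs 5: x=3 → posterior Gamma(26, 13)
obs 6: x=2 → posterior Gamma(28, 14)
obs 7: x=1 → posterior Gamma(29, 15)
obs 8: x=4 → posterior Gamma(33, 16)
obs 9: x=3 → posterior Gamma(36, 17)
obs 10: x=0 → posterior Gamma(36, 18)
obs 11: x=6 → posterior Gamma(42, 19)
obs 12: x=4 → posterior Gamma(46, 20)
obs 13: x=4 → posterior Gamma(50, 21)

k = 8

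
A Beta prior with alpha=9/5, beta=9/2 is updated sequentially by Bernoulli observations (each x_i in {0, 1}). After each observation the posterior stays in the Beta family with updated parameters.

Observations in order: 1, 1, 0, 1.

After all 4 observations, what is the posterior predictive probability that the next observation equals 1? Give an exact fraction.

48/103

obs 1: x=1 → posterior Beta(14/5, 9/2)
obs 2: x=1 → posterior Beta(19/5, 9/2)
obs 3: x=0 → posterior Beta(19/5, 11/2)
obs 4: x=1 → posterior Beta(24/5, 11/2)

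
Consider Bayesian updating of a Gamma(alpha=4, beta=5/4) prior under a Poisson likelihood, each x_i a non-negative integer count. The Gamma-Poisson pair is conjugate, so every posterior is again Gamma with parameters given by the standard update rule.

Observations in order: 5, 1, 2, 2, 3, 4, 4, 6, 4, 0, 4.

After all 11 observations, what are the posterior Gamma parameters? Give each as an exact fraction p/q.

obs 1: x=5 → posterior Gamma(9, 9/4)
obs 2: x=1 → posterior Gamma(10, 13/4)
obs 3: x=2 → posterior Gamma(12, 17/4)
obs 4: x=2 → posterior Gamma(14, 21/4)
obs 5: x=3 → posterior Gamma(17, 25/4)
obs 6: x=4 → posterior Gamma(21, 29/4)
obs 7: x=4 → posterior Gamma(25, 33/4)
obs 8: x=6 → posterior Gamma(31, 37/4)
obs 9: x=4 → posterior Gamma(35, 41/4)
obs 10: x=0 → posterior Gamma(35, 45/4)
obs 11: x=4 → posterior Gamma(39, 49/4)

alpha=39, beta=49/4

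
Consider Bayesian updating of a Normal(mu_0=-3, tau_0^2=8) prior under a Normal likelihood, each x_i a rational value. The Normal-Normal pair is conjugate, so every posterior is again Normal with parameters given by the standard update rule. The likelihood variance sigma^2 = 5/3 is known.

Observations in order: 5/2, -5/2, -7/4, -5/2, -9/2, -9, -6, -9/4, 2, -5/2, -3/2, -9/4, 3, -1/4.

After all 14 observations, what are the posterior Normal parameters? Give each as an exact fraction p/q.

mu_0=-675/341, tau_0^2=40/341

obs 1: x=5/2 → posterior Normal(45/29, 40/29)
obs 2: x=-5/2 → posterior Normal(-15/53, 40/53)
obs 3: x=-7/4 → posterior Normal(-57/77, 40/77)
obs 4: x=-5/2 → posterior Normal(-117/101, 40/101)
obs 5: x=-9/2 → posterior Normal(-9/5, 8/25)
obs 6: x=-9 → posterior Normal(-441/149, 40/149)
obs 7: x=-6 → posterior Normal(-585/173, 40/173)
obs 8: x=-9/4 → posterior Normal(-639/197, 40/197)
obs 9: x=2 → posterior Normal(-591/221, 40/221)
obs 10: x=-5/2 → posterior Normal(-93/35, 8/49)
obs 11: x=-3/2 → posterior Normal(-687/269, 40/269)
obs 12: x=-9/4 → posterior Normal(-741/293, 40/293)
obs 13: x=3 → posterior Normal(-669/317, 40/317)
obs 14: x=-1/4 → posterior Normal(-675/341, 40/341)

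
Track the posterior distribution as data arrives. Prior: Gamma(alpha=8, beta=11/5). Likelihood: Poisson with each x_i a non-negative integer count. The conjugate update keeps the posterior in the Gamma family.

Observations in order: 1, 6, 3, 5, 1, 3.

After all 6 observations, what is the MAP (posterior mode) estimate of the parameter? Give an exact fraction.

130/41

obs 1: x=1 → posterior Gamma(9, 16/5)
obs 2: x=6 → posterior Gamma(15, 21/5)
obs 3: x=3 → posterior Gamma(18, 26/5)
obs 4: x=5 → posterior Gamma(23, 31/5)
obs 5: x=1 → posterior Gamma(24, 36/5)
obs 6: x=3 → posterior Gamma(27, 41/5)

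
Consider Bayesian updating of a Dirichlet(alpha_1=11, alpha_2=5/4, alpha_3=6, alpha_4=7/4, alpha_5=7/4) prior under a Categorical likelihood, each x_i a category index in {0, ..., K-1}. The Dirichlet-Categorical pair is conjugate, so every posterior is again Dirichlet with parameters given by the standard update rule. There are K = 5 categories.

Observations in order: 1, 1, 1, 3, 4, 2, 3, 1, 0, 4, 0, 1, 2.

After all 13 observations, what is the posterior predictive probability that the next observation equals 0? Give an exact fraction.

obs 1: x=1 → posterior Dirichlet(11, 9/4, 6, 7/4, 7/4)
obs 2: x=1 → posterior Dirichlet(11, 13/4, 6, 7/4, 7/4)
obs 3: x=1 → posterior Dirichlet(11, 17/4, 6, 7/4, 7/4)
obs 4: x=3 → posterior Dirichlet(11, 17/4, 6, 11/4, 7/4)
obs 5: x=4 → posterior Dirichlet(11, 17/4, 6, 11/4, 11/4)
obs 6: x=2 → posterior Dirichlet(11, 17/4, 7, 11/4, 11/4)
obs 7: x=3 → posterior Dirichlet(11, 17/4, 7, 15/4, 11/4)
obs 8: x=1 → posterior Dirichlet(11, 21/4, 7, 15/4, 11/4)
obs 9: x=0 → posterior Dirichlet(12, 21/4, 7, 15/4, 11/4)
obs 10: x=4 → posterior Dirichlet(12, 21/4, 7, 15/4, 15/4)
obs 11: x=0 → posterior Dirichlet(13, 21/4, 7, 15/4, 15/4)
obs 12: x=1 → posterior Dirichlet(13, 25/4, 7, 15/4, 15/4)
obs 13: x=2 → posterior Dirichlet(13, 25/4, 8, 15/4, 15/4)

52/139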